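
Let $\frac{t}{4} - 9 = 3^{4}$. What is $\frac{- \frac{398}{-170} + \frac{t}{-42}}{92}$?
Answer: $- \frac{3707}{54740} \approx -0.06772$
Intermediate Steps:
$t = 360$ ($t = 36 + 4 \cdot 3^{4} = 36 + 4 \cdot 81 = 36 + 324 = 360$)
$\frac{- \frac{398}{-170} + \frac{t}{-42}}{92} = \frac{- \frac{398}{-170} + \frac{360}{-42}}{92} = \left(\left(-398\right) \left(- \frac{1}{170}\right) + 360 \left(- \frac{1}{42}\right)\right) \frac{1}{92} = \left(\frac{199}{85} - \frac{60}{7}\right) \frac{1}{92} = \left(- \frac{3707}{595}\right) \frac{1}{92} = - \frac{3707}{54740}$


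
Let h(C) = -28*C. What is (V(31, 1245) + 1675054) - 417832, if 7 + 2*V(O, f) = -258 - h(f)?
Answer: 2549039/2 ≈ 1.2745e+6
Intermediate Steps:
V(O, f) = -265/2 + 14*f (V(O, f) = -7/2 + (-258 - (-28)*f)/2 = -7/2 + (-258 + 28*f)/2 = -7/2 + (-129 + 14*f) = -265/2 + 14*f)
(V(31, 1245) + 1675054) - 417832 = ((-265/2 + 14*1245) + 1675054) - 417832 = ((-265/2 + 17430) + 1675054) - 417832 = (34595/2 + 1675054) - 417832 = 3384703/2 - 417832 = 2549039/2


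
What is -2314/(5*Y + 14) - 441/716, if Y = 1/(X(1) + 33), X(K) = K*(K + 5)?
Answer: -64859127/394516 ≈ -164.40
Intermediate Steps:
X(K) = K*(5 + K)
Y = 1/39 (Y = 1/(1*(5 + 1) + 33) = 1/(1*6 + 33) = 1/(6 + 33) = 1/39 ≈ 0.025641)
-2314/(5*Y + 14) - 441/716 = -2314/(5*(1/39) + 14) - 441/716 = -2314/(5/39 + 14) - 441*1/716 = -2314/551/39 - 441/716 = -2314*39/551 - 441/716 = -90246/551 - 441/716 = -64859127/394516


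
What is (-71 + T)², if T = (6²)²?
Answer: 1500625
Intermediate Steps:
T = 1296 (T = 36² = 1296)
(-71 + T)² = (-71 + 1296)² = 1225² = 1500625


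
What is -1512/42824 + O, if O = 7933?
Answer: 42465160/5353 ≈ 7933.0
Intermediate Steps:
-1512/42824 + O = -1512/42824 + 7933 = -1512*1/42824 + 7933 = -189/5353 + 7933 = 42465160/5353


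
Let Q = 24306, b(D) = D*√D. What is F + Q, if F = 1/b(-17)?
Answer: 24306 + I*√17/289 ≈ 24306.0 + 0.014267*I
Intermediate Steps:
b(D) = D^(3/2)
F = I*√17/289 (F = 1/((-17)^(3/2)) = 1/(-17*I*√17) = I*√17/289 ≈ 0.014267*I)
F + Q = I*√17/289 + 24306 = 24306 + I*√17/289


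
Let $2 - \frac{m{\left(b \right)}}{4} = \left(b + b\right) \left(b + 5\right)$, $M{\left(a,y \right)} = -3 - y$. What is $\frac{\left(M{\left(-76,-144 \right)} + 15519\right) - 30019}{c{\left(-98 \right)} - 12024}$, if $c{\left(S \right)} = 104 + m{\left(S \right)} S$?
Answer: $- \frac{14359}{7132672} \approx -0.0020131$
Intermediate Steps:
$m{\left(b \right)} = 8 - 8 b \left(5 + b\right)$ ($m{\left(b \right)} = 8 - 4 \left(b + b\right) \left(b + 5\right) = 8 - 4 \cdot 2 b \left(5 + b\right) = 8 - 8 b \left(5 + b\right)$)
$c{\left(S \right)} = 104 + S \left(8 - 40 S - 8 S^{2}\right)$ ($c{\left(S \right)} = 104 + \left(8 - 40 S - 8 S^{2}\right) S = 104 + S \left(8 - 40 S - 8 S^{2}\right)$)
$\frac{\left(M{\left(-76,-144 \right)} + 15519\right) - 30019}{c{\left(-98 \right)} - 12024} = \frac{\left(\left(-3 - -144\right) + 15519\right) - 30019}{\left(104 - - 784 \left(-1 + \left(-98\right)^{2} + 5 \left(-98\right)\right)\right) - 12024} = \frac{\left(\left(-3 + 144\right) + 15519\right) - 30019}{\left(104 - - 784 \left(-1 + 9604 - 490\right)\right) - 12024} = \frac{\left(141 + 15519\right) - 30019}{\left(104 - \left(-784\right) 9113\right) - 12024} = \frac{15660 - 30019}{\left(104 + 7144592\right) - 12024} = - \frac{14359}{7144696 - 12024} = - \frac{14359}{7132672}$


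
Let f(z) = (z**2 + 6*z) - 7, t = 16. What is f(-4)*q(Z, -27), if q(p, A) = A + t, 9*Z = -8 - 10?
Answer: 165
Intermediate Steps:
f(z) = -7 + z**2 + 6*z
Z = -2 (Z = (-8 - 10)/9 = (1/9)*(-18) = -2)
q(p, A) = 16 + A (q(p, A) = A + 16 = 16 + A)
f(-4)*q(Z, -27) = (-7 + (-4)**2 + 6*(-4))*(16 - 27) = (-7 + 16 - 24)*(-11) = -15*(-11) = 165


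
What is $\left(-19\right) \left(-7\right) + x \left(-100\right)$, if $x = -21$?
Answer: $2233$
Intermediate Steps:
$\left(-19\right) \left(-7\right) + x \left(-100\right) = \left(-19\right) \left(-7\right) - -2100 = 133 + 2100 = 2233$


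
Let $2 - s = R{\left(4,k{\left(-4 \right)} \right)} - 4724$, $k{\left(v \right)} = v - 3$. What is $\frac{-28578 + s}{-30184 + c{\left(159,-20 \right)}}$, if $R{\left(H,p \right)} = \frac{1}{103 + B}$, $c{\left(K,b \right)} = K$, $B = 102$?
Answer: $\frac{4889661}{6155125} \approx 0.7944$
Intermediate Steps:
$k{\left(v \right)} = -3 + v$
$R{\left(H,p \right)} = \frac{1}{205}$ ($R{\left(H,p \right)} = \frac{1}{103 + 102} = \frac{1}{205}$)
$s = \frac{968829}{205}$ ($s = 2 - \left(\frac{1}{205} - 4724\right) = 2 - - \frac{968419}{205} = 2 + \frac{968419}{205} = \frac{968829}{205} \approx 4726.0$)
$\frac{-28578 + s}{-30184 + c{\left(159,-20 \right)}} = \frac{-28578 + \frac{968829}{205}}{-30184 + 159} = - \frac{4889661}{205 \left(-30025\right)} = \left(- \frac{4889661}{205}\right) \left(- \frac{1}{30025}\right) = \frac{4889661}{6155125}$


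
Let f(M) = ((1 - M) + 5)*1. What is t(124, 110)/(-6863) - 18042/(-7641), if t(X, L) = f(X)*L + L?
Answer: 74053972/17480061 ≈ 4.2365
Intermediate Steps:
f(M) = 6 - M (f(M) = (6 - M)*1 = 6 - M)
t(X, L) = L + L*(6 - X) (t(X, L) = (6 - X)*L + L = L*(6 - X) + L = L + L*(6 - X))
t(124, 110)/(-6863) - 18042/(-7641) = (110*(7 - 1*124))/(-6863) - 18042/(-7641) = (110*(7 - 124))*(-1/6863) - 18042*(-1/7641) = (110*(-117))*(-1/6863) + 6014/2547 = -12870*(-1/6863) + 6014/2547 = 12870/6863 + 6014/2547 = 74053972/17480061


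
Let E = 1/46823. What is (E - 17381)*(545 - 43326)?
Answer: 34816485272922/46823 ≈ 7.4358e+8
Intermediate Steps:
E = 1/46823 ≈ 2.1357e-5
(E - 17381)*(545 - 43326) = (1/46823 - 17381)*(545 - 43326) = -813830562/46823*(-42781) = 34816485272922/46823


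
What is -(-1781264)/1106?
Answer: 890632/553 ≈ 1610.5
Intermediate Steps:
-(-1781264)/1106 = -5464*(-163/553) = 890632/553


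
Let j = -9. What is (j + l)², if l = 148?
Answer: 19321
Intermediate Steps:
(j + l)² = (-9 + 148)² = 139² = 19321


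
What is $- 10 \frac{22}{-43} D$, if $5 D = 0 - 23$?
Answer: $- \frac{1012}{43} \approx -23.535$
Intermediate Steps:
$D = - \frac{23}{5}$ ($D = \frac{0 - 23}{5} = \frac{1}{5} \left(-23\right) = - \frac{23}{5} \approx -4.6$)
$- 10 \frac{22}{-43} D = - 10 \frac{22}{-43} \left(- \frac{23}{5}\right) = - 10 \cdot 22 \left(- \frac{1}{43}\right) \left(- \frac{23}{5}\right) = \left(-10\right) \left(- \frac{22}{43}\right) \left(- \frac{23}{5}\right) = \frac{220}{43} \left(- \frac{23}{5}\right) = - \frac{1012}{43}$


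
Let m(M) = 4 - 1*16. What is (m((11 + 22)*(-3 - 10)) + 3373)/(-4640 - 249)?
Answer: -3361/4889 ≈ -0.68746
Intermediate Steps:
m(M) = -12 (m(M) = 4 - 16 = -12)
(m((11 + 22)*(-3 - 10)) + 3373)/(-4640 - 249) = (-12 + 3373)/(-4640 - 249) = 3361/(-4889) = 3361*(-1/4889) = -3361/4889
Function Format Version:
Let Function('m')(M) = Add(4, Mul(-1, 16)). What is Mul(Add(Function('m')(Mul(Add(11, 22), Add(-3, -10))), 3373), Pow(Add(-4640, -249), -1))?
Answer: Rational(-3361, 4889) ≈ -0.68746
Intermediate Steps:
Function('m')(M) = -12 (Function('m')(M) = Add(4, -16) = -12)
Mul(Add(Function('m')(Mul(Add(11, 22), Add(-3, -10))), 3373), Pow(Add(-4640, -249), -1)) = Mul(Add(-12, 3373), Pow(Add(-4640, -249), -1)) = Mul(3361, Pow(-4889, -1)) = Mul(3361, Rational(-1, 4889)) = Rational(-3361, 4889)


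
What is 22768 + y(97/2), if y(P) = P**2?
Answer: 100481/4 ≈ 25120.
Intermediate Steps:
22768 + y(97/2) = 22768 + (97/2)**2 = 22768 + 9409/4 = 100481/4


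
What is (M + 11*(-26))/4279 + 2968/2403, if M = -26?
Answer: 11950336/10282437 ≈ 1.1622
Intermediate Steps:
(M + 11*(-26))/4279 + 2968/2403 = (-26 + 11*(-26))/4279 + 2968/2403 = (-26 - 286)*(1/4279) + 2968*(1/2403) = -312*1/4279 + 2968/2403 = -312/4279 + 2968/2403 = 11950336/10282437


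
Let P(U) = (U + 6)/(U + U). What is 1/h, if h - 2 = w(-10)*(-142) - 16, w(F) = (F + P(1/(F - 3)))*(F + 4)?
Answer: -1/41336 ≈ -2.4192e-5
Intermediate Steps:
P(U) = (6 + U)/(2*U) (P(U) = (6 + U)/((2*U)) = (6 + U)*(1/(2*U)) = (6 + U)/(2*U))
w(F) = (4 + F)*(F + (-3 + F)*(6 + 1/(-3 + F))/2) (w(F) = (F + (6 + 1/(F - 3))/(2*(1/(F - 3))))*(F + 4) = (F + (6 + 1/(-3 + F))/(2*(1/(-3 + F))))*(4 + F) = (F + (-3 + F)*(6 + 1/(-3 + F))/2)*(4 + F) = (4 + F)*(F + (-3 + F)*(6 + 1/(-3 + F))/2))
h = -41336 (h = 2 + ((-34 + 4*(-10)² + (15/2)*(-10))*(-142) - 16) = 2 + ((-34 + 4*100 - 75)*(-142) - 16) = 2 + ((-34 + 400 - 75)*(-142) - 16) = 2 + (291*(-142) - 16) = 2 + (-41322 - 16) = 2 - 41338 = -41336)
1/h = 1/(-41336) = -1/41336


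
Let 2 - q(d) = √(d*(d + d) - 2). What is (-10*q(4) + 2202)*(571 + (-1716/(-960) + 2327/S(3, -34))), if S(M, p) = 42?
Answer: 1151401033/840 + 1055363*√30/168 ≈ 1.4051e+6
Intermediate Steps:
q(d) = 2 - √(-2 + 2*d²) (q(d) = 2 - √(d*(d + d) - 2) = 2 - √(d*(2*d) - 2) = 2 - √(2*d² - 2) = 2 - √(-2 + 2*d²))
(-10*q(4) + 2202)*(571 + (-1716/(-960) + 2327/S(3, -34))) = (-10*(2 - √(-2 + 2*4²)) + 2202)*(571 + (-1716/(-960) + 2327/42)) = (-10*(2 - √(-2 + 2*16)) + 2202)*(571 + (-1716*(-1/960) + 2327*(1/42))) = (-10*(2 - √(-2 + 32)) + 2202)*(571 + (143/80 + 2327/42)) = (-10*(2 - √30) + 2202)*(571 + 96083/1680) = ((-20 + 10*√30) + 2202)*(1055363/1680) = (2182 + 10*√30)*(1055363/1680) = 1151401033/840 + 1055363*√30/168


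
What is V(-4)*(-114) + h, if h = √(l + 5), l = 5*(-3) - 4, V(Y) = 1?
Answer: -114 + I*√14 ≈ -114.0 + 3.7417*I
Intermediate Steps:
l = -19 (l = -15 - 4 = -19)
h = I*√14 (h = √(-19 + 5) = √(-14) = I*√14 ≈ 3.7417*I)
V(-4)*(-114) + h = 1*(-114) + I*√14 = -114 + I*√14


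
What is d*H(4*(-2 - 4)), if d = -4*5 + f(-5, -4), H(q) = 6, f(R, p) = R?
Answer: -150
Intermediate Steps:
d = -25 (d = -4*5 - 5 = -20 - 5 = -25)
d*H(4*(-2 - 4)) = -25*6 = -150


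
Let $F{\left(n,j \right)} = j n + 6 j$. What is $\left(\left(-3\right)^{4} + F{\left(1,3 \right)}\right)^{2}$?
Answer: $10404$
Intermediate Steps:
$F{\left(n,j \right)} = 6 j + j n$
$\left(\left(-3\right)^{4} + F{\left(1,3 \right)}\right)^{2} = \left(\left(-3\right)^{4} + 3 \left(6 + 1\right)\right)^{2} = \left(81 + 3 \cdot 7\right)^{2} = \left(81 + 21\right)^{2} = 102^{2} = 10404$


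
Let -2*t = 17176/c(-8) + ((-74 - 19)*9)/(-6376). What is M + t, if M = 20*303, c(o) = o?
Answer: 90965555/12752 ≈ 7133.4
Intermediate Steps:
M = 6060
t = 13688435/12752 (t = -(17176/(-8) + ((-74 - 19)*9)/(-6376))/2 = -(17176*(-⅛) - 93*9*(-1/6376))/2 = -(-2147 - 837*(-1/6376))/2 = -(-2147 + 837/6376)/2 = -½*(-13688435/6376) = 13688435/12752 ≈ 1073.4)
M + t = 6060 + 13688435/12752 = 90965555/12752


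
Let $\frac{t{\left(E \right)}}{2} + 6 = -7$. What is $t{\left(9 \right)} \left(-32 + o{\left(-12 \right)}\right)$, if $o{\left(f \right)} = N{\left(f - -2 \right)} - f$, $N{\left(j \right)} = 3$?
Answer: $442$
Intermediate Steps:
$t{\left(E \right)} = -26$ ($t{\left(E \right)} = -12 + 2 \left(-7\right) = -12 - 14 = -26$)
$o{\left(f \right)} = 3 - f$
$t{\left(9 \right)} \left(-32 + o{\left(-12 \right)}\right) = - 26 \left(-32 + \left(3 - -12\right)\right) = - 26 \left(-32 + \left(3 + 12\right)\right) = - 26 \left(-32 + 15\right) = \left(-26\right) \left(-17\right) = 442$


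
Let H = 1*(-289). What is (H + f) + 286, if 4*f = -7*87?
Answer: -621/4 ≈ -155.25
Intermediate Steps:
f = -609/4 (f = (-7*87)/4 = (¼)*(-609) = -609/4 ≈ -152.25)
H = -289
(H + f) + 286 = (-289 - 609/4) + 286 = -1765/4 + 286 = -621/4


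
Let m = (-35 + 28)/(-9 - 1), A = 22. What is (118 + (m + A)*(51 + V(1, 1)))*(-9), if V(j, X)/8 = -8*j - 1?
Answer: 32283/10 ≈ 3228.3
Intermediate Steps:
V(j, X) = -8 - 64*j (V(j, X) = 8*(-8*j - 1) = 8*(-1 - 8*j) = -8 - 64*j)
m = 7/10 (m = -7/(-10) = -7*(-⅒) = 7/10 ≈ 0.70000)
(118 + (m + A)*(51 + V(1, 1)))*(-9) = (118 + (7/10 + 22)*(51 + (-8 - 64*1)))*(-9) = (118 + 227*(51 + (-8 - 64))/10)*(-9) = (118 + 227*(51 - 72)/10)*(-9) = (118 + (227/10)*(-21))*(-9) = (118 - 4767/10)*(-9) = -3587/10*(-9) = 32283/10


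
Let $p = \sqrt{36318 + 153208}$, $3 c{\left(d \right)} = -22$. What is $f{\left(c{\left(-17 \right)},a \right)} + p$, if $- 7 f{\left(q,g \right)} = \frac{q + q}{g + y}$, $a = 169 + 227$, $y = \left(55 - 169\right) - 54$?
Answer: $\frac{11}{1197} + \sqrt{189526} \approx 435.35$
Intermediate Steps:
$c{\left(d \right)} = - \frac{22}{3}$ ($c{\left(d \right)} = \frac{1}{3} \left(-22\right) = - \frac{22}{3}$)
$y = -168$ ($y = -114 - 54 = -168$)
$a = 396$
$f{\left(q,g \right)} = - \frac{2 q}{7 \left(-168 + g\right)}$ ($f{\left(q,g \right)} = - \frac{\left(q + q\right) \frac{1}{g - 168}}{7} = - \frac{2 q \frac{1}{-168 + g}}{7} = - \frac{2 q}{7 \left(-168 + g\right)}$)
$p = \sqrt{189526} \approx 435.35$
$f{\left(c{\left(-17 \right)},a \right)} + p = \left(-2\right) \left(- \frac{22}{3}\right) \frac{1}{-1176 + 7 \cdot 396} + \sqrt{189526} = \left(-2\right) \left(- \frac{22}{3}\right) \frac{1}{-1176 + 2772} + \sqrt{189526} = \left(-2\right) \left(- \frac{22}{3}\right) \frac{1}{1596} + \sqrt{189526} = \frac{11}{1197} + \sqrt{189526}$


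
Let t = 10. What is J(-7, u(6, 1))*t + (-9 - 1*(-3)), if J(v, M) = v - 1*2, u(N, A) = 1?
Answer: -96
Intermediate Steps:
J(v, M) = -2 + v (J(v, M) = v - 2 = -2 + v)
J(-7, u(6, 1))*t + (-9 - 1*(-3)) = (-2 - 7)*10 + (-9 - 1*(-3)) = -9*10 + (-9 + 3) = -90 - 6 = -96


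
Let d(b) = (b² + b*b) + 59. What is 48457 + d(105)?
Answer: 70566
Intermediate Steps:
d(b) = 59 + 2*b² (d(b) = (b² + b²) + 59 = 2*b² + 59 = 59 + 2*b²)
48457 + d(105) = 48457 + (59 + 2*105²) = 48457 + (59 + 2*11025) = 48457 + (59 + 22050) = 48457 + 22109 = 70566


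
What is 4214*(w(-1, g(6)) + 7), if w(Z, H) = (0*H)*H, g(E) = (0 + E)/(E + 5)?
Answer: 29498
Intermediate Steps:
g(E) = E/(5 + E)
w(Z, H) = 0 (w(Z, H) = 0*H = 0)
4214*(w(-1, g(6)) + 7) = 4214*(0 + 7) = 4214*7 = 29498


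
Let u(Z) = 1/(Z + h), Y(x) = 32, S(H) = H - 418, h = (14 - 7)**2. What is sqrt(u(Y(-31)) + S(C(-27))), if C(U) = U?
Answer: 2*I*sqrt(9011)/9 ≈ 21.095*I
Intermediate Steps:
h = 49 (h = 7**2 = 49)
S(H) = -418 + H
u(Z) = 1/(49 + Z) (u(Z) = 1/(Z + 49) = 1/(49 + Z))
sqrt(u(Y(-31)) + S(C(-27))) = sqrt(1/(49 + 32) + (-418 - 27)) = sqrt(1/81 - 445) = sqrt(-36044/81) = 2*I*sqrt(9011)/9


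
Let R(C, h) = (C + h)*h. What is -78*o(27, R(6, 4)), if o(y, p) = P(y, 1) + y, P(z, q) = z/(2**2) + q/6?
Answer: -5291/2 ≈ -2645.5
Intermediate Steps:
P(z, q) = z/4 + q/6 (P(z, q) = z/4 + q*(1/6) = z*(1/4) + q/6 = z/4 + q/6)
R(C, h) = h*(C + h)
o(y, p) = 1/6 + 5*y/4 (o(y, p) = (y/4 + (1/6)*1) + y = (y/4 + 1/6) + y = (1/6 + y/4) + y = 1/6 + 5*y/4)
-78*o(27, R(6, 4)) = -78*(1/6 + (5/4)*27) = -78*(1/6 + 135/4) = -78*407/12 = -5291/2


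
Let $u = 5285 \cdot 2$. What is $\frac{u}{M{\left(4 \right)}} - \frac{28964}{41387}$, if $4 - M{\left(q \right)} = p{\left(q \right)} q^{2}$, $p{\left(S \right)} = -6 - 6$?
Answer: $\frac{30841689}{579418} \approx 53.229$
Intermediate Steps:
$u = 10570$
$p{\left(S \right)} = -12$ ($p{\left(S \right)} = -6 - 6 = -12$)
$M{\left(q \right)} = 4 + 12 q^{2}$ ($M{\left(q \right)} = 4 - - 12 q^{2} = 4 + 12 q^{2}$)
$\frac{u}{M{\left(4 \right)}} - \frac{28964}{41387} = \frac{10570}{4 + 12 \cdot 4^{2}} - \frac{28964}{41387} = \frac{10570}{4 + 12 \cdot 16} - \frac{28964}{41387} = \frac{10570}{4 + 192} - \frac{28964}{41387} = \frac{10570}{196} - \frac{28964}{41387} = 10570 \cdot \frac{1}{196} - \frac{28964}{41387} = \frac{755}{14} - \frac{28964}{41387} = \frac{30841689}{579418}$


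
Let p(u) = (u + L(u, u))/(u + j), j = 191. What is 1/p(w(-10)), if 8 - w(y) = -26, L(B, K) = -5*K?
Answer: -225/136 ≈ -1.6544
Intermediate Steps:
w(y) = 34 (w(y) = 8 - 1*(-26) = 8 + 26 = 34)
p(u) = -4*u/(191 + u) (p(u) = (u - 5*u)/(u + 191) = (-4*u)/(191 + u) = -4*u/(191 + u))
1/p(w(-10)) = 1/(-4*34/(191 + 34)) = 1/(-4*34/225) = 1/(-4*34*1/225) = 1/(-136/225) = -225/136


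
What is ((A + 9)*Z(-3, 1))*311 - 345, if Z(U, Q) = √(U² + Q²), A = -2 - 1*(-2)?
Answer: -345 + 2799*√10 ≈ 8506.2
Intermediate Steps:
A = 0 (A = -2 + 2 = 0)
Z(U, Q) = √(Q² + U²)
((A + 9)*Z(-3, 1))*311 - 345 = ((0 + 9)*√(1² + (-3)²))*311 - 345 = (9*√(1 + 9))*311 - 345 = (9*√10)*311 - 345 = 2799*√10 - 345 = -345 + 2799*√10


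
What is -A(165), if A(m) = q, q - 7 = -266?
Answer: 259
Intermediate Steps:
q = -259 (q = 7 - 266 = -259)
A(m) = -259
-A(165) = -1*(-259) = 259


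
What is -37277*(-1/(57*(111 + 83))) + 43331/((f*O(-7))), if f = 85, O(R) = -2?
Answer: -118204277/469965 ≈ -251.52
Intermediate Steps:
-37277*(-1/(57*(111 + 83))) + 43331/((f*O(-7))) = -37277*(-1/(57*(111 + 83))) + 43331/((85*(-2))) = -37277/(194*(-57)) + 43331/(-170) = -37277/(-11058) + 43331*(-1/170) = -37277*(-1/11058) - 43331/170 = 37277/11058 - 43331/170 = -118204277/469965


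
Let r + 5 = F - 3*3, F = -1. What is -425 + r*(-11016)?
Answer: 164815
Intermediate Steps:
r = -15 (r = -5 + (-1 - 3*3) = -5 + (-1 - 9) = -5 - 10 = -15)
-425 + r*(-11016) = -425 - 15*(-11016) = -425 + 165240 = 164815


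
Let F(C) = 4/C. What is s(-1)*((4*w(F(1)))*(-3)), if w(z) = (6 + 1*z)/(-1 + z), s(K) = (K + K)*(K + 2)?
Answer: 80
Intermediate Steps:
s(K) = 2*K*(2 + K) (s(K) = (2*K)*(2 + K) = 2*K*(2 + K))
w(z) = (6 + z)/(-1 + z)
s(-1)*((4*w(F(1)))*(-3)) = (2*(-1)*(2 - 1))*((4*((6 + 4/1)/(-1 + 4/1)))*(-3)) = (2*(-1)*1)*((4*((6 + 4*1)/(-1 + 4*1)))*(-3)) = -2*4*((6 + 4)/(-1 + 4))*(-3) = -2*4*(10/3)*(-3) = -80*(-3)/3 = -2*(-40) = 80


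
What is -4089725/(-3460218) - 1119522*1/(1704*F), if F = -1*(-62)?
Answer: -286809909083/30463759272 ≈ -9.4148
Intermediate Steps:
F = 62
-4089725/(-3460218) - 1119522*1/(1704*F) = -4089725/(-3460218) - 1119522/(-12*62*(-142)) = -4089725*(-1/3460218) - 1119522/((-744*(-142))) = 4089725/3460218 - 1119522/105648 = 4089725/3460218 - 1119522*1/105648 = 4089725/3460218 - 186587/17608 = -286809909083/30463759272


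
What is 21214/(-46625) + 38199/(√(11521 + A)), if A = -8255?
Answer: -21214/46625 + 38199*√3266/3266 ≈ 667.96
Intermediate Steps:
21214/(-46625) + 38199/(√(11521 + A)) = 21214/(-46625) + 38199/(√(11521 - 8255)) = 21214*(-1/46625) + 38199/(√3266) = -21214/46625 + 38199*(√3266/3266) = -21214/46625 + 38199*√3266/3266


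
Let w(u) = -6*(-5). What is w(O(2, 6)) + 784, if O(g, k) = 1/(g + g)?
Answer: 814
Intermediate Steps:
O(g, k) = 1/(2*g)
w(u) = 30
w(O(2, 6)) + 784 = 30 + 784 = 814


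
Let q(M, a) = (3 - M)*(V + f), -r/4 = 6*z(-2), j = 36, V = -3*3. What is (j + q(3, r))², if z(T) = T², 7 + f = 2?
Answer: 1296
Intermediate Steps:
f = -5 (f = -7 + 2 = -5)
V = -9
r = -96 (r = -24*(-2)² = -24*4 = -4*24 = -96)
q(M, a) = -42 + 14*M (q(M, a) = (3 - M)*(-9 - 5) = (3 - M)*(-14) = -42 + 14*M)
(j + q(3, r))² = (36 + (-42 + 14*3))² = (36 + (-42 + 42))² = (36 + 0)² = 36² = 1296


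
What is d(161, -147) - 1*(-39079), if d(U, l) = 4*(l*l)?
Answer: 125515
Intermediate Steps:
d(U, l) = 4*l²
d(161, -147) - 1*(-39079) = 4*(-147)² - 1*(-39079) = 4*21609 + 39079 = 86436 + 39079 = 125515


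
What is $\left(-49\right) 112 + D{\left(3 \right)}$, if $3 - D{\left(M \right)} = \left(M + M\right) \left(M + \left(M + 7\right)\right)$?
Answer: $-5563$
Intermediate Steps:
$D{\left(M \right)} = 3 - 2 M \left(7 + 2 M\right)$ ($D{\left(M \right)} = 3 - \left(M + M\right) \left(M + \left(M + 7\right)\right) = 3 - 2 M \left(M + \left(7 + M\right)\right) = 3 - 2 M \left(7 + 2 M\right)$)
$\left(-49\right) 112 + D{\left(3 \right)} = \left(-49\right) 112 - \left(39 + 36\right) = -5488 - 75 = -5563$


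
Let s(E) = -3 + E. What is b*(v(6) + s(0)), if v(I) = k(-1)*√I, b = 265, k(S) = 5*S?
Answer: -795 - 1325*√6 ≈ -4040.6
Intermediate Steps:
v(I) = -5*√I (v(I) = (5*(-1))*√I = -5*√I)
b*(v(6) + s(0)) = 265*(-5*√6 + (-3 + 0)) = 265*(-5*√6 - 3) = 265*(-3 - 5*√6) = -795 - 1325*√6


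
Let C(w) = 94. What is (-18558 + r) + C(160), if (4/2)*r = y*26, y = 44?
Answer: -17892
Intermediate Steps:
r = 572 (r = (44*26)/2 = (1/2)*1144 = 572)
(-18558 + r) + C(160) = (-18558 + 572) + 94 = -17986 + 94 = -17892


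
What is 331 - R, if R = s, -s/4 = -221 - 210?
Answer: -1393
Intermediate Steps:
s = 1724 (s = -4*(-221 - 210) = -4*(-431) = 1724)
R = 1724
331 - R = 331 - 1*1724 = 331 - 1724 = -1393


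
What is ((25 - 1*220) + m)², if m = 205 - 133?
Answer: 15129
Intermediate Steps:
m = 72
((25 - 1*220) + m)² = ((25 - 1*220) + 72)² = ((25 - 220) + 72)² = (-195 + 72)² = (-123)² = 15129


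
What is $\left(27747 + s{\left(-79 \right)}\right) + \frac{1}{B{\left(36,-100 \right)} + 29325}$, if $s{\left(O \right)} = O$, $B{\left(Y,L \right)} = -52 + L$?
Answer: $\frac{807158565}{29173} \approx 27668.0$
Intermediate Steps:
$\left(27747 + s{\left(-79 \right)}\right) + \frac{1}{B{\left(36,-100 \right)} + 29325} = \left(27747 - 79\right) + \frac{1}{\left(-52 - 100\right) + 29325} = 27668 + \frac{1}{-152 + 29325} = 27668 + \frac{1}{29173} = \frac{807158565}{29173}$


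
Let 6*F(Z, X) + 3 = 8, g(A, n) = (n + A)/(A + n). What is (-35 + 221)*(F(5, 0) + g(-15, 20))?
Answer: 341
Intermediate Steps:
g(A, n) = 1 (g(A, n) = (A + n)/(A + n) = 1)
F(Z, X) = ⅚ (F(Z, X) = -½ + (⅙)*8 = -½ + 4/3 = ⅚)
(-35 + 221)*(F(5, 0) + g(-15, 20)) = (-35 + 221)*(⅚ + 1) = 186*(11/6) = 341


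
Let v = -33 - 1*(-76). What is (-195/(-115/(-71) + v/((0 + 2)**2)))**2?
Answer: 340771600/1371241 ≈ 248.51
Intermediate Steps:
v = 43 (v = -33 + 76 = 43)
(-195/(-115/(-71) + v/((0 + 2)**2)))**2 = (-195/(-115/(-71) + 43/((0 + 2)**2)))**2 = (-195/(-115*(-1/71) + 43/(2**2)))**2 = (-195/(115/71 + 43/4))**2 = (-195/3513/284)**2 = (-195*284/3513)**2 = (-18460/1171)**2 = 340771600/1371241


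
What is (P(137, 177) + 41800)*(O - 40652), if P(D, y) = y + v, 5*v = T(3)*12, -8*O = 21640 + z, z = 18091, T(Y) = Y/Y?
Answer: -76601280459/40 ≈ -1.9150e+9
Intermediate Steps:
T(Y) = 1
O = -39731/8 (O = -(21640 + 18091)/8 = -1/8*39731 = -39731/8 ≈ -4966.4)
v = 12/5 (v = (1*12)/5 = (1/5)*12 = 12/5 ≈ 2.4000)
P(D, y) = 12/5 + y (P(D, y) = y + 12/5 = 12/5 + y)
(P(137, 177) + 41800)*(O - 40652) = ((12/5 + 177) + 41800)*(-39731/8 - 40652) = (897/5 + 41800)*(-364947/8) = (209897/5)*(-364947/8) = -76601280459/40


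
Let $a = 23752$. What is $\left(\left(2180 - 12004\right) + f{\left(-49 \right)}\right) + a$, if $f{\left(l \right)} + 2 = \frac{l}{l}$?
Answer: $13927$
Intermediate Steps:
$f{\left(l \right)} = -1$ ($f{\left(l \right)} = -2 + \frac{l}{l} = -2 + 1 = -1$)
$\left(\left(2180 - 12004\right) + f{\left(-49 \right)}\right) + a = \left(\left(2180 - 12004\right) - 1\right) + 23752 = \left(-9824 - 1\right) + 23752 = -9825 + 23752 = 13927$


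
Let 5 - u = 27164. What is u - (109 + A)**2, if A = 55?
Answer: -54055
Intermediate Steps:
u = -27159 (u = 5 - 1*27164 = 5 - 27164 = -27159)
u - (109 + A)**2 = -27159 - (109 + 55)**2 = -27159 - 1*164**2 = -27159 - 1*26896 = -27159 - 26896 = -54055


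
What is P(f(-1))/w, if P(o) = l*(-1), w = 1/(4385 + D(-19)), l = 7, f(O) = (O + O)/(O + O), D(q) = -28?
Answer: -30499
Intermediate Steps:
f(O) = 1 (f(O) = (2*O)/((2*O)) = (2*O)*(1/(2*O)) = 1)
w = 1/4357 (w = 1/(4385 - 28) = 1/4357 ≈ 0.00022952)
P(o) = -7 (P(o) = 7*(-1) = -7)
P(f(-1))/w = -7/1/4357 = -7*4357 = -30499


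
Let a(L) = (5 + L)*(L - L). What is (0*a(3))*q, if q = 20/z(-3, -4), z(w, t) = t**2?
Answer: 0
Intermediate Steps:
q = 5/4 (q = 20/((-4)**2) = 20/16 = 20*(1/16) = 5/4 ≈ 1.2500)
a(L) = 0 (a(L) = (5 + L)*0 = 0)
(0*a(3))*q = (0*0)*(5/4) = 0*(5/4) = 0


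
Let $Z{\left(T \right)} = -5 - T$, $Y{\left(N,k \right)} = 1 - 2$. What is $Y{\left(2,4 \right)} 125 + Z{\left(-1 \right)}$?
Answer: $-129$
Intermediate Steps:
$Y{\left(N,k \right)} = -1$ ($Y{\left(N,k \right)} = 1 - 2 = -1$)
$Y{\left(2,4 \right)} 125 + Z{\left(-1 \right)} = \left(-1\right) 125 - 4 = -125 + \left(-5 + 1\right) = -125 - 4 = -129$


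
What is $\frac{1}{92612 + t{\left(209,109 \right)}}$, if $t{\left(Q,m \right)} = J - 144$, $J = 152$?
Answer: $\frac{1}{92620} \approx 1.0797 \cdot 10^{-5}$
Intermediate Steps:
$t{\left(Q,m \right)} = 8$ ($t{\left(Q,m \right)} = 152 - 144 = 8$)
$\frac{1}{92612 + t{\left(209,109 \right)}} = \frac{1}{92612 + 8} = \frac{1}{92620}$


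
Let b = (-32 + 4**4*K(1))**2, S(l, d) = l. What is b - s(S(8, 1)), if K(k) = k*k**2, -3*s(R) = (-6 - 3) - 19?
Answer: 150500/3 ≈ 50167.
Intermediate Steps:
s(R) = 28/3 (s(R) = -((-6 - 3) - 19)/3 = -(-9 - 19)/3 = -1/3*(-28) = 28/3)
K(k) = k**3
b = 50176 (b = (-32 + 4**4*1**3)**2 = (-32 + 256*1)**2 = (-32 + 256)**2 = 224**2 = 50176)
b - s(S(8, 1)) = 50176 - 1*28/3 = 50176 - 28/3 = 150500/3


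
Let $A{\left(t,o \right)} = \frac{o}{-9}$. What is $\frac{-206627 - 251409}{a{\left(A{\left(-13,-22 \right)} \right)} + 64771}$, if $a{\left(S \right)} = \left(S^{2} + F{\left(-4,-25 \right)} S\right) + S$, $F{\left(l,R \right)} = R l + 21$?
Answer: $- \frac{37100916}{5271091} \approx -7.0386$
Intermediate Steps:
$F{\left(l,R \right)} = 21 + R l$
$A{\left(t,o \right)} = - \frac{o}{9}$ ($A{\left(t,o \right)} = o \left(- \frac{1}{9}\right) = - \frac{o}{9}$)
$a{\left(S \right)} = S^{2} + 122 S$ ($a{\left(S \right)} = \left(S^{2} + \left(21 - -100\right) S\right) + S = \left(S^{2} + \left(21 + 100\right) S\right) + S = \left(S^{2} + 121 S\right) + S = S^{2} + 122 S$)
$\frac{-206627 - 251409}{a{\left(A{\left(-13,-22 \right)} \right)} + 64771} = \frac{-206627 - 251409}{\left(- \frac{1}{9}\right) \left(-22\right) \left(122 - - \frac{22}{9}\right) + 64771} = - \frac{458036}{\frac{22 \left(122 + \frac{22}{9}\right)}{9} + 64771} = - \frac{458036}{\frac{22}{9} \cdot \frac{1120}{9} + 64771} = - \frac{458036}{\frac{24640}{81} + 64771} = - \frac{458036}{\frac{5271091}{81}} = \left(-458036\right) \frac{81}{5271091} = - \frac{37100916}{5271091}$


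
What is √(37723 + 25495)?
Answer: √63218 ≈ 251.43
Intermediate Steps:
√(37723 + 25495) = √63218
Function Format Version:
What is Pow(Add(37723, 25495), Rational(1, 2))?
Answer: Pow(63218, Rational(1, 2)) ≈ 251.43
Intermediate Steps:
Pow(Add(37723, 25495), Rational(1, 2)) = Pow(63218, Rational(1, 2))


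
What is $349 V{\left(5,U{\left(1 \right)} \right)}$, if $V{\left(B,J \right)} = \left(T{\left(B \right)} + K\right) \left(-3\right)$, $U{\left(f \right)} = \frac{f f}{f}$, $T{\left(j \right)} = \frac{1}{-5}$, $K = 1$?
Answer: $- \frac{4188}{5} \approx -837.6$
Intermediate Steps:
$T{\left(j \right)} = - \frac{1}{5}$
$U{\left(f \right)} = f$ ($U{\left(f \right)} = \frac{f^{2}}{f} = f$)
$V{\left(B,J \right)} = - \frac{12}{5}$ ($V{\left(B,J \right)} = \left(- \frac{1}{5} + 1\right) \left(-3\right) = \frac{4}{5} \left(-3\right) = - \frac{12}{5}$)
$349 V{\left(5,U{\left(1 \right)} \right)} = 349 \left(- \frac{12}{5}\right) = - \frac{4188}{5}$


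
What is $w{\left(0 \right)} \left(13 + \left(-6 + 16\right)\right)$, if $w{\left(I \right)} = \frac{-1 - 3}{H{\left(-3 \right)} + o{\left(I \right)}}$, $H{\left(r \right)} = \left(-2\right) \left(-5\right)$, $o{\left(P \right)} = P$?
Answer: $- \frac{46}{5} \approx -9.2$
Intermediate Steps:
$H{\left(r \right)} = 10$
$w{\left(I \right)} = - \frac{4}{10 + I}$ ($w{\left(I \right)} = \frac{-1 - 3}{10 + I} = - \frac{4}{10 + I}$)
$w{\left(0 \right)} \left(13 + \left(-6 + 16\right)\right) = - \frac{4}{10 + 0} \left(13 + \left(-6 + 16\right)\right) = - \frac{4}{10} \left(13 + 10\right) = \left(-4\right) \frac{1}{10} \cdot 23 = \left(- \frac{2}{5}\right) 23 = - \frac{46}{5}$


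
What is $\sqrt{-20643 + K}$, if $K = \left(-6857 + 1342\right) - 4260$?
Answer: $i \sqrt{30418} \approx 174.41 i$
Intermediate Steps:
$K = -9775$ ($K = -5515 - 4260 = -9775$)
$\sqrt{-20643 + K} = \sqrt{-20643 - 9775} = \sqrt{-30418} = i \sqrt{30418}$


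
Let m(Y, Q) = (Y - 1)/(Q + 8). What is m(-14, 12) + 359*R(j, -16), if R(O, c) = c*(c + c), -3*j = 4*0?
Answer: 735229/4 ≈ 1.8381e+5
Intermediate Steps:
j = 0 (j = -4*0/3 = -⅓*0 = 0)
m(Y, Q) = (-1 + Y)/(8 + Q)
R(O, c) = 2*c² (R(O, c) = c*(2*c) = 2*c²)
m(-14, 12) + 359*R(j, -16) = (-1 - 14)/(8 + 12) + 359*(2*(-16)²) = -15/20 + 359*(2*256) = (1/20)*(-15) + 359*512 = -¾ + 183808 = 735229/4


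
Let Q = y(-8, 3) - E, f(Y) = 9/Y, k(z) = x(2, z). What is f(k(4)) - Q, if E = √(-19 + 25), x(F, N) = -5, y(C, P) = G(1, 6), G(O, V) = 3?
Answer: -24/5 + √6 ≈ -2.3505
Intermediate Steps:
y(C, P) = 3
E = √6 ≈ 2.4495
k(z) = -5
Q = 3 - √6 ≈ 0.55051
f(k(4)) - Q = 9/(-5) - (3 - √6) = 9*(-⅕) + (-3 + √6) = -9/5 + (-3 + √6) = -24/5 + √6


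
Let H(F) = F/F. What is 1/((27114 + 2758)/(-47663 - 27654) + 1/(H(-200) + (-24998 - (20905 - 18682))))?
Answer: -2050128740/813191157 ≈ -2.5211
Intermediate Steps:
H(F) = 1
1/((27114 + 2758)/(-47663 - 27654) + 1/(H(-200) + (-24998 - (20905 - 18682)))) = 1/((27114 + 2758)/(-47663 - 27654) + 1/(1 + (-24998 - (20905 - 18682)))) = 1/(29872/(-75317) + 1/(1 + (-24998 - 1*2223))) = 1/(29872*(-1/75317) + 1/(1 + (-24998 - 2223))) = 1/(-29872/75317 + 1/(1 - 27221)) = 1/(-29872/75317 + 1/(-27220)) = 1/(-29872/75317 - 1/27220) = 1/(-813191157/2050128740) = -2050128740/813191157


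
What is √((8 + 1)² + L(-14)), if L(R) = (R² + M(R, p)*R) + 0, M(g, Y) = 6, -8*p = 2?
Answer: √193 ≈ 13.892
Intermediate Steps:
p = -¼ (p = -⅛*2 = -¼ ≈ -0.25000)
L(R) = R² + 6*R (L(R) = (R² + 6*R) + 0 = R² + 6*R)
√((8 + 1)² + L(-14)) = √((8 + 1)² - 14*(6 - 14)) = √(9² - 14*(-8)) = √(81 + 112) = √193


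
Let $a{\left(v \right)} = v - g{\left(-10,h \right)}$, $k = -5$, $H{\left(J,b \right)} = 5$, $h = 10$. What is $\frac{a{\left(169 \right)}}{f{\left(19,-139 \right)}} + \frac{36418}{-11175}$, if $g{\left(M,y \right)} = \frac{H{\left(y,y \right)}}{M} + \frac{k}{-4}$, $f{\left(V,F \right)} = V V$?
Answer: $- \frac{45066817}{16136700} \approx -2.7928$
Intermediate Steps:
$f{\left(V,F \right)} = V^{2}$
$g{\left(M,y \right)} = \frac{5}{4} + \frac{5}{M}$ ($g{\left(M,y \right)} = \frac{5}{M} - \frac{5}{-4} = \frac{5}{M} - - \frac{5}{4} = \frac{5}{M} + \frac{5}{4} = \frac{5}{4} + \frac{5}{M}$)
$a{\left(v \right)} = - \frac{3}{4} + v$ ($a{\left(v \right)} = v - \left(\frac{5}{4} + \frac{5}{-10}\right) = v - \left(\frac{5}{4} + 5 \left(- \frac{1}{10}\right)\right) = v - \left(\frac{5}{4} - \frac{1}{2}\right) = v - \frac{3}{4} = - \frac{3}{4} + v$)
$\frac{a{\left(169 \right)}}{f{\left(19,-139 \right)}} + \frac{36418}{-11175} = \frac{- \frac{3}{4} + 169}{19^{2}} + \frac{36418}{-11175} = \frac{673}{4 \cdot 361} + 36418 \left(- \frac{1}{11175}\right) = \frac{673}{4} \cdot \frac{1}{361} - \frac{36418}{11175} = \frac{673}{1444} - \frac{36418}{11175} = - \frac{45066817}{16136700}$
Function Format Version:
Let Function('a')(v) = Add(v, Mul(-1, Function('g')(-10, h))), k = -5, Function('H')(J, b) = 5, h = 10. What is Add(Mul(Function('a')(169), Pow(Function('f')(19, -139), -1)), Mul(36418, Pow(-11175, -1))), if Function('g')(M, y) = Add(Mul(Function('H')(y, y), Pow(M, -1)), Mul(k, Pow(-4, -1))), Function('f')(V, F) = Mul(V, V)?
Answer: Rational(-45066817, 16136700) ≈ -2.7928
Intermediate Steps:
Function('f')(V, F) = Pow(V, 2)
Function('g')(M, y) = Add(Rational(5, 4), Mul(5, Pow(M, -1))) (Function('g')(M, y) = Add(Mul(5, Pow(M, -1)), Mul(-5, Pow(-4, -1))) = Add(Mul(5, Pow(M, -1)), Mul(-5, Rational(-1, 4))) = Add(Mul(5, Pow(M, -1)), Rational(5, 4)) = Add(Rational(5, 4), Mul(5, Pow(M, -1))))
Function('a')(v) = Add(Rational(-3, 4), v) (Function('a')(v) = Add(v, Mul(-1, Add(Rational(5, 4), Mul(5, Pow(-10, -1))))) = Add(v, Mul(-1, Add(Rational(5, 4), Mul(5, Rational(-1, 10))))) = Add(v, Mul(-1, Add(Rational(5, 4), Rational(-1, 2)))) = Add(v, Mul(-1, Rational(3, 4))) = Add(v, Rational(-3, 4)) = Add(Rational(-3, 4), v))
Add(Mul(Function('a')(169), Pow(Function('f')(19, -139), -1)), Mul(36418, Pow(-11175, -1))) = Add(Mul(Add(Rational(-3, 4), 169), Pow(Pow(19, 2), -1)), Mul(36418, Pow(-11175, -1))) = Add(Mul(Rational(673, 4), Pow(361, -1)), Mul(36418, Rational(-1, 11175))) = Add(Mul(Rational(673, 4), Rational(1, 361)), Rational(-36418, 11175)) = Add(Rational(673, 1444), Rational(-36418, 11175)) = Rational(-45066817, 16136700)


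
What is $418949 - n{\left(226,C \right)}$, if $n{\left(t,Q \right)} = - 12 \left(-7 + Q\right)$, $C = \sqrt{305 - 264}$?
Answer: $418865 + 12 \sqrt{41} \approx 4.1894 \cdot 10^{5}$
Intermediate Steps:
$C = \sqrt{41} \approx 6.4031$
$n{\left(t,Q \right)} = 84 - 12 Q$
$418949 - n{\left(226,C \right)} = 418949 - \left(84 - 12 \sqrt{41}\right) = 418865 + 12 \sqrt{41}$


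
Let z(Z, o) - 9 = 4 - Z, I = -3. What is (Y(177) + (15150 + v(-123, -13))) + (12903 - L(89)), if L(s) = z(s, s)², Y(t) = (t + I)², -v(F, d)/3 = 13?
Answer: 52514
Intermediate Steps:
v(F, d) = -39 (v(F, d) = -3*13 = -39)
z(Z, o) = 13 - Z (z(Z, o) = 9 + (4 - Z) = 13 - Z)
Y(t) = (-3 + t)² (Y(t) = (t - 3)² = (-3 + t)²)
L(s) = (13 - s)²
(Y(177) + (15150 + v(-123, -13))) + (12903 - L(89)) = ((-3 + 177)² + (15150 - 39)) + (12903 - (-13 + 89)²) = (174² + 15111) + (12903 - 1*76²) = (30276 + 15111) + (12903 - 1*5776) = 45387 + (12903 - 5776) = 45387 + 7127 = 52514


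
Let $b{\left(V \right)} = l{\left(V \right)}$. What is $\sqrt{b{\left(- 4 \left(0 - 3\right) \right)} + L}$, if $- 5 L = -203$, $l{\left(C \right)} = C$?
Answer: $\frac{\sqrt{1315}}{5} \approx 7.2526$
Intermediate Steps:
$L = \frac{203}{5}$ ($L = \left(- \frac{1}{5}\right) \left(-203\right) = \frac{203}{5} \approx 40.6$)
$b{\left(V \right)} = V$
$\sqrt{b{\left(- 4 \left(0 - 3\right) \right)} + L} = \sqrt{- 4 \left(0 - 3\right) + \frac{203}{5}} = \sqrt{\left(-4\right) \left(-3\right) + \frac{203}{5}} = \sqrt{12 + \frac{203}{5}} = \sqrt{\frac{263}{5}} = \frac{\sqrt{1315}}{5}$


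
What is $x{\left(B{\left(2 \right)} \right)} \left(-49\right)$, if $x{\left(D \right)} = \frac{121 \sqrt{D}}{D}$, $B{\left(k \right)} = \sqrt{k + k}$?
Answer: $- \frac{5929 \sqrt{2}}{2} \approx -4192.4$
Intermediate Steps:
$B{\left(k \right)} = \sqrt{2} \sqrt{k}$ ($B{\left(k \right)} = \sqrt{2 k} = \sqrt{2} \sqrt{k}$)
$x{\left(D \right)} = \frac{121}{\sqrt{D}}$
$x{\left(B{\left(2 \right)} \right)} \left(-49\right) = \frac{121}{\sqrt{2}} \left(-49\right) = 121 \frac{\sqrt{2}}{2} \left(-49\right) = \frac{121 \sqrt{2}}{2} \left(-49\right) = - \frac{5929 \sqrt{2}}{2}$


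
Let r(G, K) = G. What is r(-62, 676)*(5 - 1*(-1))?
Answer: -372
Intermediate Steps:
r(-62, 676)*(5 - 1*(-1)) = -62*(5 - 1*(-1)) = -62*(5 + 1) = -62*6 = -372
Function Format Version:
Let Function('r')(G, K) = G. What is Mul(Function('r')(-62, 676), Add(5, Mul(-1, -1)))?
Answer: -372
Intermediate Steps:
Mul(Function('r')(-62, 676), Add(5, Mul(-1, -1))) = Mul(-62, Add(5, Mul(-1, -1))) = Mul(-62, Add(5, 1)) = Mul(-62, 6) = -372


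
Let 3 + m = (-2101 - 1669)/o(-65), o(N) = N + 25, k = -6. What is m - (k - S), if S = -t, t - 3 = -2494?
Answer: 10353/4 ≈ 2588.3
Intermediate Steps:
t = -2491 (t = 3 - 2494 = -2491)
o(N) = 25 + N
S = 2491 (S = -1*(-2491) = 2491)
m = 365/4 (m = -3 + (-2101 - 1669)/(25 - 65) = -3 - 3770/(-40) = -3 - 3770*(-1/40) = -3 + 377/4 = 365/4 ≈ 91.250)
m - (k - S) = 365/4 - (-6 - 1*2491) = 365/4 - (-6 - 2491) = 365/4 - 1*(-2497) = 365/4 + 2497 = 10353/4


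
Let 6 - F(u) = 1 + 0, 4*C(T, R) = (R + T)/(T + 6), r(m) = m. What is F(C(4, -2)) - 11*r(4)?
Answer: -39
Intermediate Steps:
C(T, R) = (R + T)/(4*(6 + T)) (C(T, R) = ((R + T)/(T + 6))/4 = ((R + T)/(6 + T))/4 = (R + T)/(4*(6 + T)))
F(u) = 5 (F(u) = 6 - (1 + 0) = 6 - 1*1 = 6 - 1 = 5)
F(C(4, -2)) - 11*r(4) = 5 - 11*4 = 5 - 44 = -39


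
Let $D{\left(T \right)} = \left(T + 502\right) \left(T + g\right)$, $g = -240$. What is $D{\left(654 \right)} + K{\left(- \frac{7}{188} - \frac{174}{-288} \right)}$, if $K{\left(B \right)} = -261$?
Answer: $478323$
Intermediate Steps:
$D{\left(T \right)} = \left(-240 + T\right) \left(502 + T\right)$ ($D{\left(T \right)} = \left(T + 502\right) \left(T - 240\right) = \left(502 + T\right) \left(-240 + T\right) = \left(-240 + T\right) \left(502 + T\right)$)
$D{\left(654 \right)} + K{\left(- \frac{7}{188} - \frac{174}{-288} \right)} = \left(-120480 + 654^{2} + 262 \cdot 654\right) - 261 = \left(-120480 + 427716 + 171348\right) - 261 = 478584 - 261 = 478323$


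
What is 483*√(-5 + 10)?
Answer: 483*√5 ≈ 1080.0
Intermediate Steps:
483*√(-5 + 10) = 483*√5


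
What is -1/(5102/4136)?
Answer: -2068/2551 ≈ -0.81066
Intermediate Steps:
-1/(5102/4136) = -1/(5102*(1/4136)) = -1/2551/2068 = -1*2068/2551 = -2068/2551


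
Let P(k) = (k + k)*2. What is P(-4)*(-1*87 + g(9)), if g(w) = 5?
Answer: 1312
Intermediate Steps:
P(k) = 4*k (P(k) = (2*k)*2 = 4*k)
P(-4)*(-1*87 + g(9)) = (4*(-4))*(-1*87 + 5) = -16*(-87 + 5) = -16*(-82) = 1312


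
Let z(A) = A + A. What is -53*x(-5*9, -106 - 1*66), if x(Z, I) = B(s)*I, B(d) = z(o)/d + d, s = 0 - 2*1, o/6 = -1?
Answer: 36464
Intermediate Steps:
o = -6 (o = 6*(-1) = -6)
z(A) = 2*A
s = -2 (s = 0 - 2 = -2)
B(d) = d - 12/d (B(d) = (2*(-6))/d + d = -12/d + d = d - 12/d)
x(Z, I) = 4*I (x(Z, I) = (-2 - 12/(-2))*I = (-2 - 12*(-½))*I = (-2 + 6)*I = 4*I)
-53*x(-5*9, -106 - 1*66) = -212*(-106 - 1*66) = -212*(-106 - 66) = -212*(-172) = -53*(-688) = 36464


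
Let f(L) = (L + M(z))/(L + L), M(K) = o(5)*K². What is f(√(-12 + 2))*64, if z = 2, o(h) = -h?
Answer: 32 + 64*I*√10 ≈ 32.0 + 202.39*I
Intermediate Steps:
M(K) = -5*K² (M(K) = (-1*5)*K² = -5*K²)
f(L) = (-20 + L)/(2*L) (f(L) = (L - 5*2²)/(L + L) = (L - 5*4)/((2*L)) = (L - 20)*(1/(2*L)) = (-20 + L)*(1/(2*L)) = (-20 + L)/(2*L))
f(√(-12 + 2))*64 = ((-20 + √(-12 + 2))/(2*(√(-12 + 2))))*64 = ((-20 + √(-10))/(2*(√(-10))))*64 = ((-20 + I*√10)/(2*((I*√10))))*64 = ((-I*√10/10)*(-20 + I*√10)/2)*64 = -I*√10*(-20 + I*√10)/20*64 = -16*I*√10*(-20 + I*√10)/5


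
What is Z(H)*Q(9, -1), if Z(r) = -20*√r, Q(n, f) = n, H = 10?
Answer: -180*√10 ≈ -569.21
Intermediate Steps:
Z(H)*Q(9, -1) = -20*√10*9 = -180*√10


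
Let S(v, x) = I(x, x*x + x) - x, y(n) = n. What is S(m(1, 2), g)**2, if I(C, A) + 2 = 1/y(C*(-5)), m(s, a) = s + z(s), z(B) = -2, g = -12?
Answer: 361201/3600 ≈ 100.33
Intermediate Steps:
m(s, a) = -2 + s (m(s, a) = s - 2 = -2 + s)
I(C, A) = -2 - 1/(5*C) (I(C, A) = -2 + 1/(C*(-5)) = -2 + 1/(-5*C) = -2 - 1/(5*C))
S(v, x) = -2 - x - 1/(5*x) (S(v, x) = (-2 - 1/(5*x)) - x = -2 - x - 1/(5*x))
S(m(1, 2), g)**2 = (-2 - 1*(-12) - 1/5/(-12))**2 = (-2 + 12 - 1/5*(-1/12))**2 = (-2 + 12 + 1/60)**2 = (601/60)**2 = 361201/3600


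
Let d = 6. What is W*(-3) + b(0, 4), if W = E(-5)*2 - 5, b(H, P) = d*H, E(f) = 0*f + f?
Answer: 45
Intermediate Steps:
E(f) = f (E(f) = 0 + f = f)
b(H, P) = 6*H
W = -15 (W = -5*2 - 5 = -10 - 5 = -15)
W*(-3) + b(0, 4) = -15*(-3) + 6*0 = 45 + 0 = 45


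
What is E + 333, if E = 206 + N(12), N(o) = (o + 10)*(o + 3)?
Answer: 869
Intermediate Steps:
N(o) = (3 + o)*(10 + o) (N(o) = (10 + o)*(3 + o) = (3 + o)*(10 + o))
E = 536 (E = 206 + (30 + 12² + 13*12) = 206 + (30 + 144 + 156) = 206 + 330 = 536)
E + 333 = 536 + 333 = 869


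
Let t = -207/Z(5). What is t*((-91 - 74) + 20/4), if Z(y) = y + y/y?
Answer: 5520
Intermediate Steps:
Z(y) = 1 + y (Z(y) = y + 1 = 1 + y)
t = -69/2 (t = -207/(1 + 5) = -207/6 = -207*⅙ = -69/2 ≈ -34.500)
t*((-91 - 74) + 20/4) = -69*((-91 - 74) + 20/4)/2 = -69*(-165 + 20*(¼))/2 = -69*(-165 + 5)/2 = -69/2*(-160) = 5520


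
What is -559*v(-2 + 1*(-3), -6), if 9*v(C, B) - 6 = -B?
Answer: -2236/3 ≈ -745.33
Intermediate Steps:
v(C, B) = 2/3 - B/9 (v(C, B) = 2/3 + (-B)/9 = 2/3 - B/9)
-559*v(-2 + 1*(-3), -6) = -559*(2/3 - 1/9*(-6)) = -559*(2/3 + 2/3) = -559*4/3 = -2236/3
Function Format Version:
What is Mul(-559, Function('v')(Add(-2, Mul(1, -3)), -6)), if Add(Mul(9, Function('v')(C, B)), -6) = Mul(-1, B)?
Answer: Rational(-2236, 3) ≈ -745.33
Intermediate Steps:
Function('v')(C, B) = Add(Rational(2, 3), Mul(Rational(-1, 9), B)) (Function('v')(C, B) = Add(Rational(2, 3), Mul(Rational(1, 9), Mul(-1, B))) = Add(Rational(2, 3), Mul(Rational(-1, 9), B)))
Mul(-559, Function('v')(Add(-2, Mul(1, -3)), -6)) = Mul(-559, Add(Rational(2, 3), Mul(Rational(-1, 9), -6))) = Mul(-559, Add(Rational(2, 3), Rational(2, 3))) = Mul(-559, Rational(4, 3)) = Rational(-2236, 3)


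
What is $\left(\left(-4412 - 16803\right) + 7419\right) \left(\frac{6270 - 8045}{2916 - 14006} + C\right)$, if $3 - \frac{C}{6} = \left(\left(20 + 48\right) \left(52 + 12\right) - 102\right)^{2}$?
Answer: $\frac{1658111645655458}{1109} \approx 1.4951 \cdot 10^{12}$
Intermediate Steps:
$C = -108374982$ ($C = 18 - 6 \left(\left(20 + 48\right) \left(52 + 12\right) - 102\right)^{2} = 18 - 6 \left(68 \cdot 64 - 102\right)^{2} = 18 - 6 \left(4352 - 102\right)^{2} = 18 - 6 \cdot 4250^{2} = 18 - 108375000 = -108374982$)
$\left(\left(-4412 - 16803\right) + 7419\right) \left(\frac{6270 - 8045}{2916 - 14006} + C\right) = \left(\left(-4412 - 16803\right) + 7419\right) \left(\frac{6270 - 8045}{2916 - 14006} - 108374982\right) = \left(-21215 + 7419\right) \left(- \frac{1775}{-11090} - 108374982\right) = - 13796 \left(\left(-1775\right) \left(- \frac{1}{11090}\right) - 108374982\right) = - 13796 \left(\frac{355}{2218} - 108374982\right) = \left(-13796\right) \left(- \frac{240375709721}{2218}\right) = \frac{1658111645655458}{1109}$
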